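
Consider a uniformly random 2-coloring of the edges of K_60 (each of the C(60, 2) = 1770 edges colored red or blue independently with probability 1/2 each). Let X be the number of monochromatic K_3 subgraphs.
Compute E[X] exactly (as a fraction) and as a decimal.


Let X = Σ_S X_S over the C(60, 3) = 34220 subsets S of size 3, where X_S = 1 if the K_3 on S is monochromatic.
For a fixed S, the K_3 on S has C(3, 2) = 3 edges. P[all 3 edges red] = (1/2)^3, and likewise for blue, so P[monochromatic] = 2·(1/2)^3 = 2^{1 − 3} = 1/4.
By linearity of expectation: E[X] = C(60, 3) · 2^{1 − 3} = 34220 · 1/4 = 8555.
Numerically: E[X] ≈ 8555.00000.

E[X] = C(60,3)·2^(1−C(3,2)) = 8555 ≈ 8555.00000.


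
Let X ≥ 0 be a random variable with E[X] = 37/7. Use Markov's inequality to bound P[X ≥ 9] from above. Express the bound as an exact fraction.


μ = E[X] = 37/7, a = 9.
Markov: P[X ≥ 9] ≤ μ/a = (37/7)/9 = 37/63.
Numerically: ≈ 0.58730.
(Since a = 9 > μ = 5.28571, the bound 37/63 is < 1 and informative.)

P[X ≥ 9] ≤ 37/63 ≈ 0.58730.


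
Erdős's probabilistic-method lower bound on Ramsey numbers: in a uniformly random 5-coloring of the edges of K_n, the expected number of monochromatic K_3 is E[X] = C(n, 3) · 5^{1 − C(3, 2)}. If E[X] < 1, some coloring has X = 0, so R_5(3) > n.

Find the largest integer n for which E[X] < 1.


We need C(n, 3) · 5^{1 − 3} < 1, i.e. C(n, 3) < 5^{3 − 1} = 25.
Check values of n near the boundary:
  n = 3: C(3, 3) = 1; 1 < 25? YES
  n = 4: C(4, 3) = 4; 4 < 25? YES
  n = 5: C(5, 3) = 10; 10 < 25? YES
  n = 6: C(6, 3) = 20; 20 < 25? YES
  n = 7: C(7, 3) = 35; 35 < 25? NO
The largest n with C(n, 3) < 25 is n = 6 (where E[X] = 4/5 ≈ 0.8000). Hence R_5(3) > 6, i.e. R_5(3) ≥ 7.

Largest n = 6; hence R_5(3) > 6.


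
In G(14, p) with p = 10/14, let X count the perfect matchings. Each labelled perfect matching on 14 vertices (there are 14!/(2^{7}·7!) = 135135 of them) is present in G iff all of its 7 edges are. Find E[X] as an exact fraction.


K_14 has 14!/(2^{7}·7!) = 135135 labelled perfect matchings.
For each such perfect matching H, let X_H = 1 if all 7 edges of H are present in G. Then P[X_H = 1] = p^{7} = (5/7)^{7} = 78125/823543.
Summing the indicators: E[X] = Σ_H E[X_H] = 135135 · p^{7} = 135135 · 78125/823543 = 1508203125/117649.
Numerically: E[X] ≈ 1.282e+04.

E[X] = 135135 · (5/7)^{7} = 1508203125/117649 ≈ 1.282e+04.


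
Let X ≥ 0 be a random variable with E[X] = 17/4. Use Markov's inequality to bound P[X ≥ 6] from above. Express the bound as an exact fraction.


μ = E[X] = 17/4, a = 6.
Markov: P[X ≥ 6] ≤ μ/a = (17/4)/6 = 17/24.
Numerically: ≈ 0.708333.
(Since a = 6 > μ = 4.250000, the bound 17/24 is < 1 and informative.)

P[X ≥ 6] ≤ 17/24 ≈ 0.708333.


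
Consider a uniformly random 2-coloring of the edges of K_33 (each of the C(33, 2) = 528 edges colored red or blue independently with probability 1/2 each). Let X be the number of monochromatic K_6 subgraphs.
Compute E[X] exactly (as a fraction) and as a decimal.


Let X = Σ_S X_S over the C(33, 6) = 1107568 subsets S of size 6, where X_S = 1 if the K_6 on S is monochromatic.
For a fixed S, the K_6 on S has C(6, 2) = 15 edges. P[all 15 edges red] = (1/2)^15, and likewise for blue, so P[monochromatic] = 2·(1/2)^15 = 2^{1 − 15} = 1/16384.
By linearity of expectation: E[X] = C(33, 6) · 2^{1 − 15} = 1107568 · 1/16384 = 69223/1024.
Numerically: E[X] ≈ 67.6006.

E[X] = C(33,6)·2^(1−C(6,2)) = 69223/1024 ≈ 67.6006.


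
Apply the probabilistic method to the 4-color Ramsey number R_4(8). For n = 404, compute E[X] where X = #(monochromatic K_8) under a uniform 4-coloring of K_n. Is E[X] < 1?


E[X] = C(404, 8) · 4^{1 − 28} = 16415071523485570 · 4^{−27} = 16415071523485570/18014398509481984.
As a reduced fraction: E[X] = 8207535761742785/9007199254740992 ≈ 0.9112.
Is E[X] < 1? YES.
Since E[X] < 1, there exists a 4-coloring of K_{404} with no monochromatic K_8; hence R_4(8) > 404.

E[X] = 8207535761742785/9007199254740992 ≈ 0.9112; E[X] < 1, so R_4(8) > 404.


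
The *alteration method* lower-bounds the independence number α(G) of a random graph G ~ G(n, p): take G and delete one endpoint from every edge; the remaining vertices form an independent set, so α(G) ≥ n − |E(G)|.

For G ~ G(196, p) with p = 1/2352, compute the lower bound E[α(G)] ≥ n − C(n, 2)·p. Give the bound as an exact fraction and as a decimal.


E[|E(G)|] = C(196, 2)·p = 19110 · (1/2352) = 65/8.
E[α(G)] ≥ n − E[|E(G)|] = 196 − 65/8 = 1503/8.
Numerically: ≈ 187.8750.
(This is only a lower bound; the true E[α(G)] may be larger.)

E[α(G)] ≥ 1503/8 ≈ 187.8750.


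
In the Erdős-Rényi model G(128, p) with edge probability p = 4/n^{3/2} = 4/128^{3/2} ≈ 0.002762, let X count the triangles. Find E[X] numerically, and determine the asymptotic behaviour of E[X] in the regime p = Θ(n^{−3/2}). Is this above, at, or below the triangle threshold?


Number of potential triangles: C(128, 3) = 341376.
Each occurs with probability p³ ≈ (0.002762)³ ≈ 2.107342e-08.
By linearity: E[X] = C(128, 3)·p³ ≈ 341376 · 2.107342e-08 ≈ 0.0072.
Since α = 3/2 > 1, p = c/n^{3/2} = o(1/n) is below the triangle threshold p ~ 1/n. Asymptotically E[X] ~ (c³/6)·n^{3(1−α)} = (4³/6)·n^{-1.5} → 0, so by Markov's inequality G has no triangles w.h.p.

E[X] ≈ 0.0072; in regime p = Θ(1/n^{3/2}) E[X] tends to 0 (below the triangle threshold p ~ 1/n).


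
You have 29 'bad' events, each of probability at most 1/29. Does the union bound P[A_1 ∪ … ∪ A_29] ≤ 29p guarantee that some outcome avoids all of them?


Union bound: P[∪_{i=1}^{29} A_i] ≤ Σ_i P[A_i] ≤ 29·p = 29·(1/29) = 1.
Numerically: 1 ≈ 1.000.
Is 1 < 1? NO.
Since the bound 1 is ≥ 1, the union bound is uninformative here; it does NOT by itself certify existence.

29·p = 1 ≈ 1.000; existence NOT certified by the union bound.


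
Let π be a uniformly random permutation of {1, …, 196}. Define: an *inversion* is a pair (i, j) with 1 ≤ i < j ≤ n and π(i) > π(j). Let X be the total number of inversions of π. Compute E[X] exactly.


Write X = Σ X_I over the C(196, 2) = 19110 pairs i < j, with X_I the indicator of one inversion.
There are 19110 indicators.
For each fixed pair i < j, the values π(i) and π(j) are two distinct elements of {1, …, 196} in uniformly random order; by symmetry P[π(i) > π(j)] = 1/2.
By linearity: E[X] = 19110 · (1/2) = C(196, 2) · (1/2) = 19110/2 = 9555 ≈ 9555.000000.

E[X] = 9555 = 9555.000000.


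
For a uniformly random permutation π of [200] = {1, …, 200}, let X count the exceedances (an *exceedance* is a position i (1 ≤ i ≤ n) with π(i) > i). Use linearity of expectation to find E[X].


Write X = Σ_{i=1}^{200} X_i, where X_i = 1_{π(i) > i}.
For each fixed i, π(i) is uniform over {1, …, 200} (marginal of a uniform permutation), so P[π(i) > i] = (n − i)/n. Summing: Σ_{i=1}^{200} (n − i)/n = (0 + 1 + … + 199)/200 = 200(200 − 1)/(2·200) = (200 − 1)/2.
Hence E[X] = Σ_{i=1}^{200} (200 − i)/200 = 199/2 ≈ 99.500000.

E[X] = 199/2 = 99.500000.


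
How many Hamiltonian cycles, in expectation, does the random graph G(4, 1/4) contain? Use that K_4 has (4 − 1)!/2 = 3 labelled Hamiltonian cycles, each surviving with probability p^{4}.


K_4 has (4 − 1)!/2 = 3 labelled Hamiltonian cycles.
For each such Hamiltonian cycle H, let X_H = 1 if all 4 edges of H are present in G. Then P[X_H = 1] = p^{4} = (1/4)^{4} = 1/256.
By linearity: E[X] = Σ_H E[X_H] = 3 · p^{4} = 3 · 1/256 = 3/256.
Numerically: E[X] ≈ 0.0117188.

E[X] = 3 · (1/4)^{4} = 3/256 ≈ 0.0117188.


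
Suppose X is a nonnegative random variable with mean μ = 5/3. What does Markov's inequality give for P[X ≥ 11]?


μ = E[X] = 5/3, a = 11.
Markov: P[X ≥ 11] ≤ μ/a = (5/3)/11 = 5/33.
Numerically: ≈ 0.152.
(Since a = 11 > μ = 1.667, the bound 5/33 is < 1 and informative.)

P[X ≥ 11] ≤ 5/33 ≈ 0.152.


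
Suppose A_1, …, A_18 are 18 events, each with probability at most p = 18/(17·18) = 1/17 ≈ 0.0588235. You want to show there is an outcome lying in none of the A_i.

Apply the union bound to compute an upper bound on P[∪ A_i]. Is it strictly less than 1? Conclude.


Union bound: P[∪_{i=1}^{18} A_i] ≤ Σ_i P[A_i] ≤ 18·p = 18·(1/17) = 18/17.
Numerically: 18/17 ≈ 1.0588235.
Is 18/17 < 1? NO.
Since the bound 18/17 is ≥ 1, the union bound is uninformative here; it does NOT by itself certify existence.

18·p = 18/17 ≈ 1.0588235; existence NOT certified by the union bound.


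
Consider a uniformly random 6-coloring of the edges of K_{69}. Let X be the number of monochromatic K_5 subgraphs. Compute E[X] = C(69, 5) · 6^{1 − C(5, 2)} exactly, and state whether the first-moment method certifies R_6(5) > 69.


E[X] = C(69, 5) · 6^{1 − 10} = 11238513 · 6^{−9} = 11238513/10077696.
As a reduced fraction: E[X] = 3746171/3359232 ≈ 1.11519.
Is E[X] < 1? NO.
Since E[X] ≥ 1, the first-moment bound is inconclusive at n = 69; it does NOT by itself certify R_6(5) > 69.

E[X] = 3746171/3359232 ≈ 1.11519; E[X] ≥ 1; first-moment method inconclusive here.


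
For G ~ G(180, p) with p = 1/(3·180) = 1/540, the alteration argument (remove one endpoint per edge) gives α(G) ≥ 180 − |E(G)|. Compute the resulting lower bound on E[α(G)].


E[|E(G)|] = C(180, 2)·p = 16110 · (1/540) = 179/6.
E[α(G)] ≥ n − E[|E(G)|] = 180 − 179/6 = 901/6.
Numerically: ≈ 150.166667.
(This is only a lower bound; the true E[α(G)] may be larger.)

E[α(G)] ≥ 901/6 ≈ 150.166667.


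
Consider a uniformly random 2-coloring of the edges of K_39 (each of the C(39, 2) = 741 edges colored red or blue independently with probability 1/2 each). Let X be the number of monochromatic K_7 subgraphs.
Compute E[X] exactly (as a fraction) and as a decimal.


Let X = Σ_S X_S over the C(39, 7) = 15380937 subsets S of size 7, where X_S = 1 if the K_7 on S is monochromatic.
For a fixed S, the K_7 on S has C(7, 2) = 21 edges. P[all 21 edges red] = (1/2)^21, and likewise for blue, so P[monochromatic] = 2·(1/2)^21 = 2^{1 − 21} = 1/1048576.
By linearity: E[X] = C(39, 7) · 2^{1 − 21} = 15380937 · 1/1048576 = 15380937/1048576.
Numerically: E[X] ≈ 14.66840.

E[X] = C(39,7)·2^(1−C(7,2)) = 15380937/1048576 ≈ 14.66840.


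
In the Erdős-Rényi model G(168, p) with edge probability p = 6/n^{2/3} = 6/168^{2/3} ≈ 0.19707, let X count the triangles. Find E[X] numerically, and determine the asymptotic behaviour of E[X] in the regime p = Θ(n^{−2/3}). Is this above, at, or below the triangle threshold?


Number of potential triangles: C(168, 3) = 776216.
Each occurs with probability p³ ≈ (0.19707)³ ≈ 7.6530612e-03.
By linearity: E[X] = C(168, 3)·p³ ≈ 776216 · 7.6530612e-03 ≈ 5940.42857.
Since α = 2/3 < 1, p = c/n^{2/3} ≫ 1/n is above the triangle threshold p ~ 1/n. Asymptotically E[X] ~ (c³/6)·n^{3(1−α)} = (6³/6)·n^{1} → ∞; triangles are abundant w.h.p.

E[X] ≈ 5940.42857; in regime p = Θ(1/n^{2/3}) E[X] diverges (above the triangle threshold p ~ 1/n).


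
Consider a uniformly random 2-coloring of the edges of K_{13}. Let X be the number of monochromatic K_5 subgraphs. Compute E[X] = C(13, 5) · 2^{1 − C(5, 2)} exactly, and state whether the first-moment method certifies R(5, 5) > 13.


E[X] = C(13, 5) · 2^{1 − 10} = 1287 · 2^{−9} = 1287/512.
As a reduced fraction: E[X] = 1287/512 ≈ 2.513672.
Is E[X] < 1? NO.
Since E[X] ≥ 1, the first-moment bound is inconclusive at n = 13; it does NOT by itself certify R(5, 5) > 13.

E[X] = 1287/512 ≈ 2.513672; E[X] ≥ 1; first-moment method inconclusive here.


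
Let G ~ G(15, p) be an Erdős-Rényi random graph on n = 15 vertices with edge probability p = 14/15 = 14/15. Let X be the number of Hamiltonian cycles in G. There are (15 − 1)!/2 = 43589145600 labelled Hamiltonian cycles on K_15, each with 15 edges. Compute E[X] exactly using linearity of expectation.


K_15 has (15 − 1)!/2 = 43589145600 labelled Hamiltonian cycles.
For each such Hamiltonian cycle H, let X_H = 1 if all 15 edges of H are present in G. Then P[X_H = 1] = p^{15} = (14/15)^{15} = 155568095557812224/437893890380859375.
By linearity of expectation: E[X] = Σ_H E[X_H] = 43589145600 · p^{15} = 43589145600 · 155568095557812224/437893890380859375 = 1116227221067356419653632/72081298828125.
Numerically: E[X] ≈ 1.55e+10.

E[X] = 43589145600 · (14/15)^{15} = 1116227221067356419653632/72081298828125 ≈ 1.55e+10.


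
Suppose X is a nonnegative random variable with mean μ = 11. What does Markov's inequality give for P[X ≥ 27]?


μ = E[X] = 11, a = 27.
Markov: P[X ≥ 27] ≤ μ/a = (11)/27 = 11/27.
Numerically: ≈ 0.40741.
(Since a = 27 > μ = 11.00000, the bound 11/27 is < 1 and informative.)

P[X ≥ 27] ≤ 11/27 ≈ 0.40741.


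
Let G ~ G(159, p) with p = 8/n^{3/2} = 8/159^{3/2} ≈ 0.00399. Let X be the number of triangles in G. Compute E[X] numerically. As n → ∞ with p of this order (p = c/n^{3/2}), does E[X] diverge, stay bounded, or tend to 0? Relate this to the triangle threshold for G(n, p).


Number of potential triangles: C(159, 3) = 657359.
Each occurs with probability p³ ≈ (0.00399)³ ≈ 6.35306e-08.
By linearity: E[X] = C(159, 3)·p³ ≈ 657359 · 6.35306e-08 ≈ 0.042.
Since α = 3/2 > 1, p = c/n^{3/2} = o(1/n) is below the triangle threshold p ~ 1/n. Asymptotically E[X] ~ (c³/6)·n^{3(1−α)} = (8³/6)·n^{-1.5} → 0, so by Markov's inequality G has no triangles w.h.p.

E[X] ≈ 0.042; in regime p = Θ(1/n^{3/2}) E[X] tends to 0 (below the triangle threshold p ~ 1/n).


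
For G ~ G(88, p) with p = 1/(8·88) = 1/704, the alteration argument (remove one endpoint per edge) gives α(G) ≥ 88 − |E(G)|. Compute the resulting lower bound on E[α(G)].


E[|E(G)|] = C(88, 2)·p = 3828 · (1/704) = 87/16.
E[α(G)] ≥ n − E[|E(G)|] = 88 − 87/16 = 1321/16.
Numerically: ≈ 82.5625.
(This is only a lower bound; the true E[α(G)] may be larger.)

E[α(G)] ≥ 1321/16 ≈ 82.5625.


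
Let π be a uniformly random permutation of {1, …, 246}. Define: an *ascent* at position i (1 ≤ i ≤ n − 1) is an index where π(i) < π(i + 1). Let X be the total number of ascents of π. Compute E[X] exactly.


Write X = Σ X_I over i = 1, …, 245, with X_I the indicator of one ascent.
There are 245 indicators.
For each fixed i, the pair (π(i), π(i+1)) is a uniformly random ordered pair of distinct values from {1, …, 246}; by symmetry P[π(i) < π(i+1)] = 1/2.
By linearity: E[X] = 245 · (1/2) = (246 − 1) · (1/2) = 245/2 ≈ 122.5000.

E[X] = 245/2 = 122.5000.


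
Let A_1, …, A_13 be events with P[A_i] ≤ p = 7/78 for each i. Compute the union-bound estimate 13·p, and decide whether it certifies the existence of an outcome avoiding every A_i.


Union bound: P[∪_{i=1}^{13} A_i] ≤ Σ_i P[A_i] ≤ 13·p = 13·(7/78) = 7/6.
Numerically: 7/6 ≈ 1.167.
Is 7/6 < 1? NO.
Since the bound 7/6 is ≥ 1, the union bound is uninformative here; it does NOT by itself certify existence.

13·p = 7/6 ≈ 1.167; existence NOT certified by the union bound.


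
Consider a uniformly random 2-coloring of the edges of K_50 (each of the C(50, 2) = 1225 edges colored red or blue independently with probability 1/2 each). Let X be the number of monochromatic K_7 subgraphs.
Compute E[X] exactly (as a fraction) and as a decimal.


Let X = Σ_S X_S over the C(50, 7) = 99884400 subsets S of size 7, where X_S = 1 if the K_7 on S is monochromatic.
For a fixed S, the K_7 on S has C(7, 2) = 21 edges. P[all 21 edges red] = (1/2)^21, and likewise for blue, so P[monochromatic] = 2·(1/2)^21 = 2^{1 − 21} = 1/1048576.
By linearity of expectation: E[X] = C(50, 7) · 2^{1 − 21} = 99884400 · 1/1048576 = 6242775/65536.
Numerically: E[X] ≈ 95.25719.

E[X] = C(50,7)·2^(1−C(7,2)) = 6242775/65536 ≈ 95.25719.


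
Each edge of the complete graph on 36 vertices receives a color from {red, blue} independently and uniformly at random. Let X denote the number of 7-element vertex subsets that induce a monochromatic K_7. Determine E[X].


Let X = Σ_S X_S over the C(36, 7) = 8347680 subsets S of size 7, where X_S = 1 if the K_7 on S is monochromatic.
For a fixed S, the K_7 on S has C(7, 2) = 21 edges. P[all 21 edges red] = (1/2)^21, and likewise for blue, so P[monochromatic] = 2·(1/2)^21 = 2^{1 − 21} = 1/1048576.
By linearity of expectation: E[X] = C(36, 7) · 2^{1 − 21} = 8347680 · 1/1048576 = 260865/32768.
Numerically: E[X] ≈ 7.961.

E[X] = C(36,7)·2^(1−C(7,2)) = 260865/32768 ≈ 7.961.


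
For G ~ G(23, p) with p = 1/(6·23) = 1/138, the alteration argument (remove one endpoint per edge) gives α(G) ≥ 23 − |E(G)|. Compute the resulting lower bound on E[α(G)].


E[|E(G)|] = C(23, 2)·p = 253 · (1/138) = 11/6.
E[α(G)] ≥ n − E[|E(G)|] = 23 − 11/6 = 127/6.
Numerically: ≈ 21.167.
(This is only a lower bound; the true E[α(G)] may be larger.)

E[α(G)] ≥ 127/6 ≈ 21.167.


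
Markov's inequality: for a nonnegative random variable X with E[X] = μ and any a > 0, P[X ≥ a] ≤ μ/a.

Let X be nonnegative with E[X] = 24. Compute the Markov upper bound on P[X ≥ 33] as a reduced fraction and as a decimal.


μ = E[X] = 24, a = 33.
Markov: P[X ≥ 33] ≤ μ/a = (24)/33 = 8/11.
Numerically: ≈ 0.72727.
(Since a = 33 > μ = 24.00000, the bound 8/11 is < 1 and informative.)

P[X ≥ 33] ≤ 8/11 ≈ 0.72727.


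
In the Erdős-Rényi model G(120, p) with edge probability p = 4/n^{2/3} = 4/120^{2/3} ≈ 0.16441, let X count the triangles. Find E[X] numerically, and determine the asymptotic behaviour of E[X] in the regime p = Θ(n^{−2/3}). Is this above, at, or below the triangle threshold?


Number of potential triangles: C(120, 3) = 280840.
Each occurs with probability p³ ≈ (0.16441)³ ≈ 4.4444444e-03.
By linearity: E[X] = C(120, 3)·p³ ≈ 280840 · 4.4444444e-03 ≈ 1248.17778.
Since α = 2/3 < 1, p = c/n^{2/3} ≫ 1/n is above the triangle threshold p ~ 1/n. Asymptotically E[X] ~ (c³/6)·n^{3(1−α)} = (4³/6)·n^{1} → ∞; triangles are abundant w.h.p.

E[X] ≈ 1248.17778; in regime p = Θ(1/n^{2/3}) E[X] diverges (above the triangle threshold p ~ 1/n).


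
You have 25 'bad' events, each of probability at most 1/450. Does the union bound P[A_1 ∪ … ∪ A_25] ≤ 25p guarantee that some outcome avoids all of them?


Union bound: P[∪_{i=1}^{25} A_i] ≤ Σ_i P[A_i] ≤ 25·p = 25·(1/450) = 1/18.
Numerically: 1/18 ≈ 0.05556.
Is 1/18 < 1? YES.
Since P[∪ A_i] ≤ 1/18 < 1, the complement has P[∩ A_i^c] ≥ 1 − 1/18 = 17/18 > 0, so some outcome avoids every A_i.

25·p = 1/18 ≈ 0.05556; existence CERTIFIED by the union bound.


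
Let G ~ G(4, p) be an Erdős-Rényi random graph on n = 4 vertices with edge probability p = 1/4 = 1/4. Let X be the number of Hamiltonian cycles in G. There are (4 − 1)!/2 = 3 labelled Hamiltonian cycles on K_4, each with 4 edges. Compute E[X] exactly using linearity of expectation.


K_4 has (4 − 1)!/2 = 3 labelled Hamiltonian cycles.
For each such Hamiltonian cycle H, let X_H = 1 if all 4 edges of H are present in G. Then P[X_H = 1] = p^{4} = (1/4)^{4} = 1/256.
By linearity of expectation: E[X] = Σ_H E[X_H] = 3 · p^{4} = 3 · 1/256 = 3/256.
Numerically: E[X] ≈ 0.0117188.

E[X] = 3 · (1/4)^{4} = 3/256 ≈ 0.0117188.


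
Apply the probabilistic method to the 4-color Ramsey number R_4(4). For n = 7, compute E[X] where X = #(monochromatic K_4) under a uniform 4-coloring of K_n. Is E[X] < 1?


E[X] = C(7, 4) · 4^{1 − 6} = 35 · 4^{−5} = 35/1024.
As a reduced fraction: E[X] = 35/1024 ≈ 0.0342.
Is E[X] < 1? YES.
Since E[X] < 1, there exists a 4-coloring of K_{7} with no monochromatic K_4; hence R_4(4) > 7.

E[X] = 35/1024 ≈ 0.0342; E[X] < 1, so R_4(4) > 7.


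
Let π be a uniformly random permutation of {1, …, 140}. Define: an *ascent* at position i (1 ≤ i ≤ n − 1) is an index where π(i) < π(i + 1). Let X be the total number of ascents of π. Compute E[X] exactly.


Write X = Σ X_I over i = 1, …, 139, with X_I the indicator of one ascent.
There are 139 indicators.
For each fixed i, the pair (π(i), π(i+1)) is a uniformly random ordered pair of distinct values from {1, …, 140}; by symmetry P[π(i) < π(i+1)] = 1/2.
By linearity: E[X] = 139 · (1/2) = (140 − 1) · (1/2) = 139/2 ≈ 69.500.

E[X] = 139/2 = 69.500.


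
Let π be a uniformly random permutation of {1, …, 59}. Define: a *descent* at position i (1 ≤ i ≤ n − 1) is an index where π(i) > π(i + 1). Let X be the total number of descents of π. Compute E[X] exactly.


Write X = Σ X_I over i = 1, …, 58, with X_I the indicator of one descent.
There are 58 indicators.
For each fixed i, the pair (π(i), π(i+1)) is a uniformly random ordered pair of distinct values from {1, …, 59}; by symmetry P[π(i) > π(i+1)] = 1/2.
By linearity: E[X] = 58 · (1/2) = (59 − 1) · (1/2) = 29 ≈ 29.000000.

E[X] = 29 = 29.000000.


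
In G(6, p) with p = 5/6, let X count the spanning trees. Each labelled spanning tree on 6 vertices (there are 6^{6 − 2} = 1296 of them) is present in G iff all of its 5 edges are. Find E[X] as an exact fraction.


K_6 has 6^{6 − 2} = 1296 labelled spanning trees.
For each such spanning tree H, let X_H = 1 if all 5 edges of H are present in G. Then P[X_H = 1] = p^{5} = (5/6)^{5} = 3125/7776.
By linearity of expectation: E[X] = Σ_H E[X_H] = 1296 · p^{5} = 1296 · 3125/7776 = 3125/6.
Numerically: E[X] ≈ 520.83.

E[X] = 1296 · (5/6)^{5} = 3125/6 ≈ 520.83.


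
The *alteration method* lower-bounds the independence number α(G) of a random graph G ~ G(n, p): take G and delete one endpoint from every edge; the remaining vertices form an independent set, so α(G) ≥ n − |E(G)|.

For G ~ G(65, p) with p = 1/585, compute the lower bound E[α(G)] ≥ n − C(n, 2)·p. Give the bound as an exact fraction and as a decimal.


E[|E(G)|] = C(65, 2)·p = 2080 · (1/585) = 32/9.
E[α(G)] ≥ n − E[|E(G)|] = 65 − 32/9 = 553/9.
Numerically: ≈ 61.4444.
(This is only a lower bound; the true E[α(G)] may be larger.)

E[α(G)] ≥ 553/9 ≈ 61.4444.


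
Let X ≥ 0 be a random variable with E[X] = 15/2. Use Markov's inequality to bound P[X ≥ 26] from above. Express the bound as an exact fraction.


μ = E[X] = 15/2, a = 26.
Markov: P[X ≥ 26] ≤ μ/a = (15/2)/26 = 15/52.
Numerically: ≈ 0.288462.
(Since a = 26 > μ = 7.500000, the bound 15/52 is < 1 and informative.)

P[X ≥ 26] ≤ 15/52 ≈ 0.288462.


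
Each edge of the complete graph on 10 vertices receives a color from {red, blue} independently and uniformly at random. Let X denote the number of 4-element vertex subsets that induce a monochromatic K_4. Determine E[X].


Let X = Σ_S X_S over the C(10, 4) = 210 subsets S of size 4, where X_S = 1 if the K_4 on S is monochromatic.
For a fixed S, the K_4 on S has C(4, 2) = 6 edges. P[all 6 edges red] = (1/2)^6, and likewise for blue, so P[monochromatic] = 2·(1/2)^6 = 2^{1 − 6} = 1/32.
Summing: E[X] = C(10, 4) · 2^{1 − 6} = 210 · 1/32 = 105/16.
Numerically: E[X] ≈ 6.5625.

E[X] = C(10,4)·2^(1−C(4,2)) = 105/16 ≈ 6.5625.


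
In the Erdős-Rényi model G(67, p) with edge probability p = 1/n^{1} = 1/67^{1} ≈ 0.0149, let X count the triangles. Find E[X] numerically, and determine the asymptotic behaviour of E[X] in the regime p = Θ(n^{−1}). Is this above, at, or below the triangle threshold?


Number of potential triangles: C(67, 3) = 47905.
Each occurs with probability p³ ≈ (0.0149)³ ≈ 3.32488e-06.
By linearity: E[X] = C(67, 3)·p³ ≈ 47905 · 3.32488e-06 ≈ 0.159.
Here α = 1, so p = 1/n is exactly at the triangle threshold p ~ 1/n. Asymptotically E[X] → c³/6 = 1³/6 = 1/6 ≈ 0.167, a bounded constant. In this regime the triangle count is asymptotically Poisson(c³/6).

E[X] ≈ 0.159; in regime p = Θ(1/n^{1}) E[X] stays bounded (at the triangle threshold p ~ 1/n).


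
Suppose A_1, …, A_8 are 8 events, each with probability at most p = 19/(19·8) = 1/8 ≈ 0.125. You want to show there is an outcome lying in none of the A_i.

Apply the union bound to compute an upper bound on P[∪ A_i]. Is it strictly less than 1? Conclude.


Union bound: P[∪_{i=1}^{8} A_i] ≤ Σ_i P[A_i] ≤ 8·p = 8·(1/8) = 1.
Numerically: 1 ≈ 1.000.
Is 1 < 1? NO.
Since the bound 1 is ≥ 1, the union bound is uninformative here; it does NOT by itself certify existence.

8·p = 1 ≈ 1.000; existence NOT certified by the union bound.


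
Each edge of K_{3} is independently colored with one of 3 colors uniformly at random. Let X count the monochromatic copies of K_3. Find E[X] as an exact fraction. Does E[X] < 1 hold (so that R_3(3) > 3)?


E[X] = C(3, 3) · 3^{1 − 3} = 1 · 3^{−2} = 1/9.
As a reduced fraction: E[X] = 1/9 ≈ 0.1111111.
Is E[X] < 1? YES.
Since E[X] < 1, there exists a 3-coloring of K_{3} with no monochromatic K_3; hence R_3(3) > 3.

E[X] = 1/9 ≈ 0.1111111; E[X] < 1, so R_3(3) > 3.


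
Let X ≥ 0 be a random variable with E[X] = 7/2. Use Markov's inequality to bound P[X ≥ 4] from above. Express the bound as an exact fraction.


μ = E[X] = 7/2, a = 4.
Markov: P[X ≥ 4] ≤ μ/a = (7/2)/4 = 7/8.
Numerically: ≈ 0.875000.
(Since a = 4 > μ = 3.500000, the bound 7/8 is < 1 and informative.)

P[X ≥ 4] ≤ 7/8 ≈ 0.875000.


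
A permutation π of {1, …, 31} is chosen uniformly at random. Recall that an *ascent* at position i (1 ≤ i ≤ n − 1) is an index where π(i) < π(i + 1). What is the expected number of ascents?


Write X = Σ X_I over i = 1, …, 30, with X_I the indicator of one ascent.
There are 30 indicators.
For each fixed i, the pair (π(i), π(i+1)) is a uniformly random ordered pair of distinct values from {1, …, 31}; by symmetry P[π(i) < π(i+1)] = 1/2.
By linearity: E[X] = 30 · (1/2) = (31 − 1) · (1/2) = 15 ≈ 15.000000.

E[X] = 15 = 15.000000.


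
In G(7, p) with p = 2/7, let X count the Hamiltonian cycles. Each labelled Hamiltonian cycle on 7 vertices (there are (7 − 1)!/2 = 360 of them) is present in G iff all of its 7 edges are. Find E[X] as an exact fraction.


K_7 has (7 − 1)!/2 = 360 labelled Hamiltonian cycles.
For each such Hamiltonian cycle H, let X_H = 1 if all 7 edges of H are present in G. Then P[X_H = 1] = p^{7} = (2/7)^{7} = 128/823543.
Summing the indicators: E[X] = Σ_H E[X_H] = 360 · p^{7} = 360 · 128/823543 = 46080/823543.
Numerically: E[X] ≈ 0.0559534.

E[X] = 360 · (2/7)^{7} = 46080/823543 ≈ 0.0559534.


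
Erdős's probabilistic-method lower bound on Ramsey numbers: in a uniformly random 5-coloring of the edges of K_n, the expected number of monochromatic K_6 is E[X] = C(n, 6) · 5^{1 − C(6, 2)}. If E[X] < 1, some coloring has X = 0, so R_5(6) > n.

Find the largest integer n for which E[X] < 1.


We need C(n, 6) · 5^{1 − 15} < 1, i.e. C(n, 6) < 5^{15 − 1} = 6103515625.
Check values of n near the boundary:
  n = 127: C(127, 6) = 5169379425; 5169379425 < 6103515625? YES
  n = 128: C(128, 6) = 5423611200; 5423611200 < 6103515625? YES
  n = 129: C(129, 6) = 5688177600; 5688177600 < 6103515625? YES
  n = 130: C(130, 6) = 5963412000; 5963412000 < 6103515625? YES
  n = 131: C(131, 6) = 6249655776; 6249655776 < 6103515625? NO
  n = 132: C(132, 6) = 6547258432; 6547258432 < 6103515625? NO
The largest n with C(n, 6) < 6103515625 is n = 130 (where E[X] = 47707296/48828125 ≈ 0.9770454). Hence R_5(6) > 130, i.e. R_5(6) ≥ 131.

Largest n = 130; hence R_5(6) > 130.


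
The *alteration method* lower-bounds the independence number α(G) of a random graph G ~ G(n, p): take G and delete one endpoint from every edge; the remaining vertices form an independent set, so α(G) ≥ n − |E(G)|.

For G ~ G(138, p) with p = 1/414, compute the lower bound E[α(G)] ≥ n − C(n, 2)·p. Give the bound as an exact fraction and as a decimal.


E[|E(G)|] = C(138, 2)·p = 9453 · (1/414) = 137/6.
E[α(G)] ≥ n − E[|E(G)|] = 138 − 137/6 = 691/6.
Numerically: ≈ 115.16667.
(This is only a lower bound; the true E[α(G)] may be larger.)

E[α(G)] ≥ 691/6 ≈ 115.16667.


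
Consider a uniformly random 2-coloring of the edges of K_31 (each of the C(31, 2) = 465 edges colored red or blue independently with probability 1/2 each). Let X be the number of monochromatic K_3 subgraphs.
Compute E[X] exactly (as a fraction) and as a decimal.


Let X = Σ_S X_S over the C(31, 3) = 4495 subsets S of size 3, where X_S = 1 if the K_3 on S is monochromatic.
For a fixed S, the K_3 on S has C(3, 2) = 3 edges. P[all 3 edges red] = (1/2)^3, and likewise for blue, so P[monochromatic] = 2·(1/2)^3 = 2^{1 − 3} = 1/4.
By linearity: E[X] = C(31, 3) · 2^{1 − 3} = 4495 · 1/4 = 4495/4.
Numerically: E[X] ≈ 1123.7500.

E[X] = C(31,3)·2^(1−C(3,2)) = 4495/4 ≈ 1123.7500.


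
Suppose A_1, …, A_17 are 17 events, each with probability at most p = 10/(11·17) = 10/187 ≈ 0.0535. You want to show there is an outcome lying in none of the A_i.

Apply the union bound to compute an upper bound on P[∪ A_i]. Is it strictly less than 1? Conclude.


Union bound: P[∪_{i=1}^{17} A_i] ≤ Σ_i P[A_i] ≤ 17·p = 17·(10/187) = 10/11.
Numerically: 10/11 ≈ 0.9091.
Is 10/11 < 1? YES.
Since P[∪ A_i] ≤ 10/11 < 1, the complement has P[∩ A_i^c] ≥ 1 − 10/11 = 1/11 > 0, so some outcome avoids every A_i.

17·p = 10/11 ≈ 0.9091; existence CERTIFIED by the union bound.


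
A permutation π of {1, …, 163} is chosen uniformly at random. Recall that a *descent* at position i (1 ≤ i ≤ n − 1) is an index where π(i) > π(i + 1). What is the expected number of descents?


Write X = Σ X_I over i = 1, …, 162, with X_I the indicator of one descent.
There are 162 indicators.
For each fixed i, the pair (π(i), π(i+1)) is a uniformly random ordered pair of distinct values from {1, …, 163}; by symmetry P[π(i) > π(i+1)] = 1/2.
By linearity: E[X] = 162 · (1/2) = (163 − 1) · (1/2) = 81 ≈ 81.000000.

E[X] = 81 = 81.000000.


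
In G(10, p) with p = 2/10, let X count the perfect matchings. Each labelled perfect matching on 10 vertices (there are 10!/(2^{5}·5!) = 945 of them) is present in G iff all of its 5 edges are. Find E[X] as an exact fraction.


K_10 has 10!/(2^{5}·5!) = 945 labelled perfect matchings.
For each such perfect matching H, let X_H = 1 if all 5 edges of H are present in G. Then P[X_H = 1] = p^{5} = (1/5)^{5} = 1/3125.
By linearity: E[X] = Σ_H E[X_H] = 945 · p^{5} = 945 · 1/3125 = 189/625.
Numerically: E[X] ≈ 0.3024.

E[X] = 945 · (1/5)^{5} = 189/625 ≈ 0.3024.


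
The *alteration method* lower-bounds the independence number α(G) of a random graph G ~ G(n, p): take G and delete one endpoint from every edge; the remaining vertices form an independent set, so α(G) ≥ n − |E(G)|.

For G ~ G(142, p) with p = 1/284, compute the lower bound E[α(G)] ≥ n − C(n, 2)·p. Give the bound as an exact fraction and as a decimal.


E[|E(G)|] = C(142, 2)·p = 10011 · (1/284) = 141/4.
E[α(G)] ≥ n − E[|E(G)|] = 142 − 141/4 = 427/4.
Numerically: ≈ 106.75000.
(This is only a lower bound; the true E[α(G)] may be larger.)

E[α(G)] ≥ 427/4 ≈ 106.75000.


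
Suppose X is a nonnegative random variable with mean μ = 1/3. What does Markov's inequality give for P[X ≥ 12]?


μ = E[X] = 1/3, a = 12.
Markov: P[X ≥ 12] ≤ μ/a = (1/3)/12 = 1/36.
Numerically: ≈ 0.0278.
(Since a = 12 > μ = 0.3333, the bound 1/36 is < 1 and informative.)

P[X ≥ 12] ≤ 1/36 ≈ 0.0278.


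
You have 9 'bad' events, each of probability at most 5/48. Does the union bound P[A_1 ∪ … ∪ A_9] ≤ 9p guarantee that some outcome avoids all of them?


Union bound: P[∪_{i=1}^{9} A_i] ≤ Σ_i P[A_i] ≤ 9·p = 9·(5/48) = 15/16.
Numerically: 15/16 ≈ 0.937500.
Is 15/16 < 1? YES.
Since P[∪ A_i] ≤ 15/16 < 1, the complement has P[∩ A_i^c] ≥ 1 − 15/16 = 1/16 > 0, so some outcome avoids every A_i.

9·p = 15/16 ≈ 0.937500; existence CERTIFIED by the union bound.


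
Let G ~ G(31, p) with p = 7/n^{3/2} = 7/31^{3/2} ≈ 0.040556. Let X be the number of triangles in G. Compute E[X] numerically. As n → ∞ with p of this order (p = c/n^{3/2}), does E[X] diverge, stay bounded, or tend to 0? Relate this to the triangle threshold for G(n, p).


Number of potential triangles: C(31, 3) = 4495.
Each occurs with probability p³ ≈ (0.040556)³ ≈ 6.67062455e-05.
By linearity: E[X] = C(31, 3)·p³ ≈ 4495 · 6.67062455e-05 ≈ 0.299845.
Since α = 3/2 > 1, p = c/n^{3/2} = o(1/n) is below the triangle threshold p ~ 1/n. Asymptotically E[X] ~ (c³/6)·n^{3(1−α)} = (7³/6)·n^{-1.5} → 0, so by Markov's inequality G has no triangles w.h.p.

E[X] ≈ 0.299845; in regime p = Θ(1/n^{3/2}) E[X] tends to 0 (below the triangle threshold p ~ 1/n).


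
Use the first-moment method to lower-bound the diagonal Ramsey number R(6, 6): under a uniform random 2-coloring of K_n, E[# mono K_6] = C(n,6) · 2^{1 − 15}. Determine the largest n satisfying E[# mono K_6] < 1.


We need C(n, 6) · 2^{1 − 15} < 1, i.e. C(n, 6) < 2^{15 − 1} = 16384.
Check values of n near the boundary:
  n = 16: C(16, 6) = 8008; 8008 < 16384? YES
  n = 17: C(17, 6) = 12376; 12376 < 16384? YES
  n = 18: C(18, 6) = 18564; 18564 < 16384? NO
  n = 19: C(19, 6) = 27132; 27132 < 16384? NO
  n = 20: C(20, 6) = 38760; 38760 < 16384? NO
The largest n with C(n, 6) < 16384 is n = 17 (where E[X] = 1547/2048 ≈ 0.755371). Hence R(6, 6) > 17, i.e. R(6, 6) ≥ 18.

Largest n = 17; hence R(6, 6) > 17.


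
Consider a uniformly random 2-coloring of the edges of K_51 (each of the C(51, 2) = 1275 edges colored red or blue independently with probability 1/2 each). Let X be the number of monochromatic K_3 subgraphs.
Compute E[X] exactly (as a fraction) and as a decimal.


Let X = Σ_S X_S over the C(51, 3) = 20825 subsets S of size 3, where X_S = 1 if the K_3 on S is monochromatic.
For a fixed S, the K_3 on S has C(3, 2) = 3 edges. P[all 3 edges red] = (1/2)^3, and likewise for blue, so P[monochromatic] = 2·(1/2)^3 = 2^{1 − 3} = 1/4.
By linearity of expectation: E[X] = C(51, 3) · 2^{1 − 3} = 20825 · 1/4 = 20825/4.
Numerically: E[X] ≈ 5206.2500.

E[X] = C(51,3)·2^(1−C(3,2)) = 20825/4 ≈ 5206.2500.


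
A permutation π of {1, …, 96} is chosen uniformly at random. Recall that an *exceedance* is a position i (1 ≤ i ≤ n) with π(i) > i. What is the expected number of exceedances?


Write X = Σ_{i=1}^{96} X_i, where X_i = 1_{π(i) > i}.
For each fixed i, π(i) is uniform over {1, …, 96} (marginal of a uniform permutation), so P[π(i) > i] = (n − i)/n. Summing: Σ_{i=1}^{96} (n − i)/n = (0 + 1 + … + 95)/96 = 96(96 − 1)/(2·96) = (96 − 1)/2.
Hence E[X] = Σ_{i=1}^{96} (96 − i)/96 = 95/2 ≈ 47.5000.

E[X] = 95/2 = 47.5000.


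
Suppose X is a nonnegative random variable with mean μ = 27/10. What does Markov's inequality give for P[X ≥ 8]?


μ = E[X] = 27/10, a = 8.
Markov: P[X ≥ 8] ≤ μ/a = (27/10)/8 = 27/80.
Numerically: ≈ 0.337500.
(Since a = 8 > μ = 2.700000, the bound 27/80 is < 1 and informative.)

P[X ≥ 8] ≤ 27/80 ≈ 0.337500.


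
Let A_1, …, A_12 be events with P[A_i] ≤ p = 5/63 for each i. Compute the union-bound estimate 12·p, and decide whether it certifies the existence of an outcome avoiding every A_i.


Union bound: P[∪_{i=1}^{12} A_i] ≤ Σ_i P[A_i] ≤ 12·p = 12·(5/63) = 20/21.
Numerically: 20/21 ≈ 0.952381.
Is 20/21 < 1? YES.
Since P[∪ A_i] ≤ 20/21 < 1, the complement has P[∩ A_i^c] ≥ 1 − 20/21 = 1/21 > 0, so some outcome avoids every A_i.

12·p = 20/21 ≈ 0.952381; existence CERTIFIED by the union bound.


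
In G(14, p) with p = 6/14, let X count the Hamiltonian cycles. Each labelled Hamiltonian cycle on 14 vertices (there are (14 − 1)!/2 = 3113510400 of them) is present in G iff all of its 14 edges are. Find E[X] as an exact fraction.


K_14 has (14 − 1)!/2 = 3113510400 labelled Hamiltonian cycles.
For each such Hamiltonian cycle H, let X_H = 1 if all 14 edges of H are present in G. Then P[X_H = 1] = p^{14} = (3/7)^{14} = 4782969/678223072849.
By linearity: E[X] = Σ_H E[X_H] = 3113510400 · p^{14} = 3113510400 · 4782969/678223072849 = 2127403389196800/96889010407.
Numerically: E[X] ≈ 2.2e+04.

E[X] = 3113510400 · (3/7)^{14} = 2127403389196800/96889010407 ≈ 2.2e+04.


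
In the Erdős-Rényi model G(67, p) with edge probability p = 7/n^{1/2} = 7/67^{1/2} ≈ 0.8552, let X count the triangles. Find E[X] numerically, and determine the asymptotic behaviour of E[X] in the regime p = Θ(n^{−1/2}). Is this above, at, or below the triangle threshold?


Number of potential triangles: C(67, 3) = 47905.
Each occurs with probability p³ ≈ (0.8552)³ ≈ 6.254346e-01.
By linearity: E[X] = C(67, 3)·p³ ≈ 47905 · 6.254346e-01 ≈ 29961.4454.
Since α = 1/2 < 1, p = c/n^{1/2} ≫ 1/n is above the triangle threshold p ~ 1/n. Asymptotically E[X] ~ (c³/6)·n^{3(1−α)} = (7³/6)·n^{1.5} → ∞; triangles are abundant w.h.p.

E[X] ≈ 29961.4454; in regime p = Θ(1/n^{1/2}) E[X] diverges (above the triangle threshold p ~ 1/n).


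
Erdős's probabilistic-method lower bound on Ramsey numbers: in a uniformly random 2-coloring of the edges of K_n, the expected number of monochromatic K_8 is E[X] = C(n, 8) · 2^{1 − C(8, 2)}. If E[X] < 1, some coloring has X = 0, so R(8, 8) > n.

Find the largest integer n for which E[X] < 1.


We need C(n, 8) · 2^{1 − 28} < 1, i.e. C(n, 8) < 2^{28 − 1} = 134217728.
Check values of n near the boundary:
  n = 37: C(37, 8) = 38608020; 38608020 < 134217728? YES
  n = 38: C(38, 8) = 48903492; 48903492 < 134217728? YES
  n = 39: C(39, 8) = 61523748; 61523748 < 134217728? YES
  n = 40: C(40, 8) = 76904685; 76904685 < 134217728? YES
  n = 41: C(41, 8) = 95548245; 95548245 < 134217728? YES
  n = 42: C(42, 8) = 118030185; 118030185 < 134217728? YES
  n = 43: C(43, 8) = 145008513; 145008513 < 134217728? NO
  n = 44: C(44, 8) = 177232627; 177232627 < 134217728? NO
The largest n with C(n, 8) < 134217728 is n = 42 (where E[X] = 118030185/134217728 ≈ 0.879393). Hence R(8, 8) > 42, i.e. R(8, 8) ≥ 43.

Largest n = 42; hence R(8, 8) > 42.


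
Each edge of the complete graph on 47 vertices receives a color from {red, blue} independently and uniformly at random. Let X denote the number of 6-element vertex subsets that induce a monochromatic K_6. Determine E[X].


Let X = Σ_S X_S over the C(47, 6) = 10737573 subsets S of size 6, where X_S = 1 if the K_6 on S is monochromatic.
For a fixed S, the K_6 on S has C(6, 2) = 15 edges. P[all 15 edges red] = (1/2)^15, and likewise for blue, so P[monochromatic] = 2·(1/2)^15 = 2^{1 − 15} = 1/16384.
Summing: E[X] = C(47, 6) · 2^{1 − 15} = 10737573 · 1/16384 = 10737573/16384.
Numerically: E[X] ≈ 655.369.

E[X] = C(47,6)·2^(1−C(6,2)) = 10737573/16384 ≈ 655.369.


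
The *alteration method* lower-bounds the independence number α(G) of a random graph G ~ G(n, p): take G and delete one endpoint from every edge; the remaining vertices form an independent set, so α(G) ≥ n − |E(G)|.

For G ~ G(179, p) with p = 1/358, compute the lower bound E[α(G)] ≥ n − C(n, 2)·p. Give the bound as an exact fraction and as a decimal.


E[|E(G)|] = C(179, 2)·p = 15931 · (1/358) = 89/2.
E[α(G)] ≥ n − E[|E(G)|] = 179 − 89/2 = 269/2.
Numerically: ≈ 134.500.
(This is only a lower bound; the true E[α(G)] may be larger.)

E[α(G)] ≥ 269/2 ≈ 134.500.


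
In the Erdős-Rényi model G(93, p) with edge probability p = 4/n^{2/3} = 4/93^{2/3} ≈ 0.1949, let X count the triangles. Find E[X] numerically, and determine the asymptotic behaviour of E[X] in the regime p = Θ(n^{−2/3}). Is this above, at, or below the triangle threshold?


Number of potential triangles: C(93, 3) = 129766.
Each occurs with probability p³ ≈ (0.1949)³ ≈ 7.399699e-03.
By linearity: E[X] = C(93, 3)·p³ ≈ 129766 · 7.399699e-03 ≈ 960.2294.
Since α = 2/3 < 1, p = c/n^{2/3} ≫ 1/n is above the triangle threshold p ~ 1/n. Asymptotically E[X] ~ (c³/6)·n^{3(1−α)} = (4³/6)·n^{1} → ∞; triangles are abundant w.h.p.

E[X] ≈ 960.2294; in regime p = Θ(1/n^{2/3}) E[X] diverges (above the triangle threshold p ~ 1/n).
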